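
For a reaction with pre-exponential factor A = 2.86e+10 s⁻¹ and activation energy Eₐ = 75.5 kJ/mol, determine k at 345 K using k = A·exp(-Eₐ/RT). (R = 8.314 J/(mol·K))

1.06e-01 s⁻¹

Step 1: Use the Arrhenius equation: k = A × exp(-Eₐ/RT)
Step 2: Convert Eₐ to J/mol: 75.5 kJ/mol = 75500 J/mol
Step 3: Calculate the exponent: -Eₐ/(RT) = -75500/(8.314 × 345) = -26.32194
Step 4: k = 2.86e+10 × exp(-26.32194)
Step 5: k = 2.86e+10 × 3.70277e-12 = 1.0590e-01 s⁻¹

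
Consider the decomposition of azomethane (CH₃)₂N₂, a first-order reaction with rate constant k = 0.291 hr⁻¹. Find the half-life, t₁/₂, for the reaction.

2.382 hr

Step 1: For a first-order reaction, t₁/₂ = ln(2)/k
Step 2: t₁/₂ = ln(2)/0.291
Step 3: t₁/₂ = 0.6931/0.291 = 2.382 hr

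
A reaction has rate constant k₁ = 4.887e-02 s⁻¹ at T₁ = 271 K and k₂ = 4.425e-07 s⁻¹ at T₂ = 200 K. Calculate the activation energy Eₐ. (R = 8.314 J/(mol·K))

73.7 kJ/mol

Step 1: Use the two-temperature Arrhenius form: ln(k₂/k₁) = -Eₐ/R × (1/T₂ - 1/T₁)
Step 2: ln(k₂/k₁) = ln(4.425e-07/4.887e-02) = ln(9.05463e-06) = -11.6122
Step 3: 1/T₂ - 1/T₁ = 1/200 - 1/271 = 1.309963e-03 K⁻¹
Step 4: Eₐ = -R × ln(k₂/k₁) / (1/T₂ - 1/T₁) = -8.314 × -11.6122 / 1.309963e-03
Step 5: Eₐ = 7.3700e+04 J/mol = 73.7 kJ/mol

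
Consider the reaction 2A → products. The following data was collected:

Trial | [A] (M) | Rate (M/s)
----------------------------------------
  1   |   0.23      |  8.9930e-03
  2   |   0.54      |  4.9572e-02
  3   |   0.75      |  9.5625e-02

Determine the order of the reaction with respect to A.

second order (2)

Step 1: Compare trials to find order n where rate₂/rate₁ = ([A]₂/[A]₁)^n
Step 2: rate₂/rate₁ = 4.9572e-02/8.9930e-03 = 5.512
Step 3: [A]₂/[A]₁ = 0.54/0.23 = 2.348
Step 4: n = ln(5.512)/ln(2.348) = 2.00 ≈ 2
Step 5: The reaction is second order in A.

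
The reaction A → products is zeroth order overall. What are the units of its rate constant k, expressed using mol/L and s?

mol/L·s⁻¹

Step 1: For overall order n, rate = k × (concentration)^n.
Step 2: Rate has units mol/L·s⁻¹; concentration term has units (mol/L)^0.
Step 3: k = rate / (concentration)^n, so units of k = (mol/L)^(1-0)·s⁻¹ = mol/L·s⁻¹.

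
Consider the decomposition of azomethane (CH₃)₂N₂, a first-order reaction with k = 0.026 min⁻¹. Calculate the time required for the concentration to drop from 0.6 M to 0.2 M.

42.25 min

Step 1: For first-order: t = ln([azomethane]₀/[azomethane])/k
Step 2: t = ln(0.6/0.2)/0.026
Step 3: t = ln(3)/0.026
Step 4: t = 1.099/0.026 = 42.25 min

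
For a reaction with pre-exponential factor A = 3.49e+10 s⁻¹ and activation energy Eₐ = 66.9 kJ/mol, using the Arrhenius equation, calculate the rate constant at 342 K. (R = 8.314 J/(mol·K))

2.11e+00 s⁻¹

Step 1: Use the Arrhenius equation: k = A × exp(-Eₐ/RT)
Step 2: Convert Eₐ to J/mol: 66.9 kJ/mol = 66900 J/mol
Step 3: Calculate the exponent: -Eₐ/(RT) = -66900/(8.314 × 342) = -23.52827
Step 4: k = 3.49e+10 × exp(-23.52827)
Step 5: k = 3.49e+10 × 6.05065e-11 = 2.1117e+00 s⁻¹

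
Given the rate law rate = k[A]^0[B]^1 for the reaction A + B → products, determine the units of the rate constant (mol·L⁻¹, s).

s⁻¹

Step 1: Overall order = 0 + 1 = 1.
Step 2: rate has units mol·L⁻¹·s⁻¹; [A]^0[B]^1 has units (mol·L⁻¹)^1.
Step 3: k = rate/([A]^0[B]^1), so units of k = (mol·L⁻¹)^(1-1)·s⁻¹ = s⁻¹.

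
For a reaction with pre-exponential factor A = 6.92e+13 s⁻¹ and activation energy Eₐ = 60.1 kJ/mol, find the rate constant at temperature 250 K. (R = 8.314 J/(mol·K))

1.92e+01 s⁻¹

Step 1: Use the Arrhenius equation: k = A × exp(-Eₐ/RT)
Step 2: Convert Eₐ to J/mol: 60.1 kJ/mol = 60100 J/mol
Step 3: Calculate the exponent: -Eₐ/(RT) = -60100/(8.314 × 250) = -28.91508
Step 4: k = 6.92e+13 × exp(-28.91508)
Step 5: k = 6.92e+13 × 2.76911e-13 = 1.9162e+01 s⁻¹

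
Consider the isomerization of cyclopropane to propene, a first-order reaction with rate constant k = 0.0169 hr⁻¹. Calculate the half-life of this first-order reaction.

41.01 hr

Step 1: For a first-order reaction, t₁/₂ = ln(2)/k
Step 2: t₁/₂ = ln(2)/0.0169
Step 3: t₁/₂ = 0.6931/0.0169 = 41.01 hr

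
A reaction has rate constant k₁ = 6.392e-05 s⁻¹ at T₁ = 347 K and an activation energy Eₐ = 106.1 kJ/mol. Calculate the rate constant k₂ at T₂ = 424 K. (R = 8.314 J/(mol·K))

5.084e-02 s⁻¹

Step 1: Use the two-temperature Arrhenius form: ln(k₂/k₁) = -Eₐ/R × (1/T₂ - 1/T₁)
Step 2: Convert Eₐ to J/mol: 106.1 kJ/mol = 106100 J/mol
Step 3: 1/T₂ - 1/T₁ = 1/424 - 1/347 = -5.233538e-04 K⁻¹
Step 4: ln(k₂/k₁) = -106100/8.314 × -5.233538e-04 = 6.67884
Step 5: k₂ = k₁ × exp(6.67884) = 6.392e-05 × 7.95396e+02 = 5.084e-02 s⁻¹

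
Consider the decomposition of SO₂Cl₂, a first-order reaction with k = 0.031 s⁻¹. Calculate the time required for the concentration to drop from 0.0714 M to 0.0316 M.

26.29 s

Step 1: For first-order: t = ln([SO₂Cl₂]₀/[SO₂Cl₂])/k
Step 2: t = ln(0.0714/0.0316)/0.031
Step 3: t = ln(2.259)/0.031
Step 4: t = 0.8151/0.031 = 26.29 s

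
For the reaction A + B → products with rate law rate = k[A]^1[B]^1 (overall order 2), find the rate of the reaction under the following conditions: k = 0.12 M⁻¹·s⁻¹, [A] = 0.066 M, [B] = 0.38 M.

0.00301 M/s

Step 1: The rate law is rate = k[A]^1[B]^1, overall order = 1+1 = 2
Step 2: Substitute values: rate = 0.12 × (0.066)^1 × (0.38)^1
Step 3: rate = 0.12 × 0.066 × 0.38 = 0.0030096 M/s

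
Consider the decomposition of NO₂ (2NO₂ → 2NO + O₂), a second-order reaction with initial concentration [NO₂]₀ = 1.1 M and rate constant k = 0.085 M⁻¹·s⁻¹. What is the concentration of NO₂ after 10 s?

0.5685 M

Step 1: For a second-order reaction: 1/[NO₂] = 1/[NO₂]₀ + kt
Step 2: 1/[NO₂] = 1/1.1 + 0.085 × 10
Step 3: 1/[NO₂] = 0.9091 + 0.85 = 1.759
Step 4: [NO₂] = 1/1.759 = 0.5685 M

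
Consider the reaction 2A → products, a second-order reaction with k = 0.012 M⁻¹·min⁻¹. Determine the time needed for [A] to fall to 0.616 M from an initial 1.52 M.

80.46 min

Step 1: For second-order: t = (1/[A] - 1/[A]₀)/k
Step 2: t = (1/0.616 - 1/1.52)/0.012
Step 3: t = (1.623 - 0.6579)/0.012
Step 4: t = 0.9655/0.012 = 80.46 min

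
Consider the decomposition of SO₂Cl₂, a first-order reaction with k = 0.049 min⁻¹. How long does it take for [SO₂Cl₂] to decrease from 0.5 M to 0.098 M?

33.26 min

Step 1: For first-order: t = ln([SO₂Cl₂]₀/[SO₂Cl₂])/k
Step 2: t = ln(0.5/0.098)/0.049
Step 3: t = ln(5.102)/0.049
Step 4: t = 1.63/0.049 = 33.26 min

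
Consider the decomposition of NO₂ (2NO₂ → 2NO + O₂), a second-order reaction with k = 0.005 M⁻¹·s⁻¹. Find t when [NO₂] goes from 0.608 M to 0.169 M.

854.5 s

Step 1: For second-order: t = (1/[NO₂] - 1/[NO₂]₀)/k
Step 2: t = (1/0.169 - 1/0.608)/0.005
Step 3: t = (5.917 - 1.645)/0.005
Step 4: t = 4.272/0.005 = 854.5 s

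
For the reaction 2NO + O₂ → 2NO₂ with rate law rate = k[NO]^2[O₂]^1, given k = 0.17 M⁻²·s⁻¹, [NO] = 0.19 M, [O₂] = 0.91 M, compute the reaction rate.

0.005585 M/s

Step 1: The rate law is rate = k[NO]^2[O₂]^1
Step 2: Substitute: rate = 0.17 × (0.19)^2 × (0.91)^1
Step 3: rate = 0.17 × 0.0361 × 0.91 = 0.00558467 M/s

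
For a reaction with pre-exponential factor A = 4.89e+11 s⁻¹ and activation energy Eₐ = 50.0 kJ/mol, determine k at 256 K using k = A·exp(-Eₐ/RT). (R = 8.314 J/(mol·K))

3.07e+01 s⁻¹

Step 1: Use the Arrhenius equation: k = A × exp(-Eₐ/RT)
Step 2: Convert Eₐ to J/mol: 50.0 kJ/mol = 50000 J/mol
Step 3: Calculate the exponent: -Eₐ/(RT) = -50000/(8.314 × 256) = -23.49200
Step 4: k = 4.89e+11 × exp(-23.49200)
Step 5: k = 4.89e+11 × 6.27414e-11 = 3.0681e+01 s⁻¹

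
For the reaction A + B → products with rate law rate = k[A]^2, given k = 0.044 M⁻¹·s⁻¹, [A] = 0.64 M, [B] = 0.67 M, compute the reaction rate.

0.01802 M/s

Step 1: The rate law is rate = k[A]^2
Step 2: Note that the rate does not depend on [B] (zero order in B).
Step 3: rate = 0.044 × (0.64)^2 = 0.0180224 M/s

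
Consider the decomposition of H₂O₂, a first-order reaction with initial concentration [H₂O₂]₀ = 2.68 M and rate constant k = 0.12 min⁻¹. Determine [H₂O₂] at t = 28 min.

0.09309 M

Step 1: For a first-order reaction: [H₂O₂] = [H₂O₂]₀ × e^(-kt)
Step 2: [H₂O₂] = 2.68 × e^(-0.12 × 28)
Step 3: [H₂O₂] = 2.68 × e^(-3.36)
Step 4: [H₂O₂] = 2.68 × 0.0347353 = 0.09309 M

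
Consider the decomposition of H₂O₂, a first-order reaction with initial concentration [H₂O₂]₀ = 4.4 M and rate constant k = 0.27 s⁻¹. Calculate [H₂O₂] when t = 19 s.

0.02603 M

Step 1: For a first-order reaction: [H₂O₂] = [H₂O₂]₀ × e^(-kt)
Step 2: [H₂O₂] = 4.4 × e^(-0.27 × 19)
Step 3: [H₂O₂] = 4.4 × e^(-5.13)
Step 4: [H₂O₂] = 4.4 × 0.00591656 = 0.02603 M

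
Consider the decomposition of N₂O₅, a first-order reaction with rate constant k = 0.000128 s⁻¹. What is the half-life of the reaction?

5415 s

Step 1: For a first-order reaction, t₁/₂ = ln(2)/k
Step 2: t₁/₂ = ln(2)/0.000128
Step 3: t₁/₂ = 0.6931/0.000128 = 5415 s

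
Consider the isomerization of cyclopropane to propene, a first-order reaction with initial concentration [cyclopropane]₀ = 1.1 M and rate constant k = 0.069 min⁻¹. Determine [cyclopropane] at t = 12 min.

0.4806 M

Step 1: For a first-order reaction: [cyclopropane] = [cyclopropane]₀ × e^(-kt)
Step 2: [cyclopropane] = 1.1 × e^(-0.069 × 12)
Step 3: [cyclopropane] = 1.1 × e^(-0.828)
Step 4: [cyclopropane] = 1.1 × 0.436922 = 0.4806 M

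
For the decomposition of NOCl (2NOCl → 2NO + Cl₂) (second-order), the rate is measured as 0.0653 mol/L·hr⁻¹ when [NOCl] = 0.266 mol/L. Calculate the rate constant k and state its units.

0.9229 (mol/L)⁻¹·hr⁻¹

Step 1: rate = k[NOCl]^2, so k = rate / [NOCl]^2.
Step 2: k = 0.0653 / (0.266)^2 = 0.0653 / 0.07076.
Step 3: k = 0.9229 (mol/L)⁻¹·hr⁻¹.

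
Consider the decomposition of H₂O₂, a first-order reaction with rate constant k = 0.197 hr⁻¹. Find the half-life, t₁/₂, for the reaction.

3.519 hr

Step 1: For a first-order reaction, t₁/₂ = ln(2)/k
Step 2: t₁/₂ = ln(2)/0.197
Step 3: t₁/₂ = 0.6931/0.197 = 3.519 hr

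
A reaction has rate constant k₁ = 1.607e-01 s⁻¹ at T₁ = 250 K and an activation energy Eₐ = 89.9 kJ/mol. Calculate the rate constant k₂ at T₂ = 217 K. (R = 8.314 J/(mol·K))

2.236e-04 s⁻¹

Step 1: Use the two-temperature Arrhenius form: ln(k₂/k₁) = -Eₐ/R × (1/T₂ - 1/T₁)
Step 2: Convert Eₐ to J/mol: 89.9 kJ/mol = 89900 J/mol
Step 3: 1/T₂ - 1/T₁ = 1/217 - 1/250 = 6.082949e-04 K⁻¹
Step 4: ln(k₂/k₁) = -89900/8.314 × 6.082949e-04 = -6.57755
Step 5: k₂ = k₁ × exp(-6.57755) = 1.607e-01 × 1.39125e-03 = 2.236e-04 s⁻¹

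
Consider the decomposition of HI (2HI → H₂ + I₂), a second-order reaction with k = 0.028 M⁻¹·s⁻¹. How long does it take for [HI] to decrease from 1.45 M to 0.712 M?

25.53 s

Step 1: For second-order: t = (1/[HI] - 1/[HI]₀)/k
Step 2: t = (1/0.712 - 1/1.45)/0.028
Step 3: t = (1.404 - 0.6897)/0.028
Step 4: t = 0.7148/0.028 = 25.53 s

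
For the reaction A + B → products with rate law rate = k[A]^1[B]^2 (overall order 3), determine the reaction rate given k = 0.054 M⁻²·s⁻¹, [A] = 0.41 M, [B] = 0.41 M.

0.003722 M/s

Step 1: The rate law is rate = k[A]^1[B]^2, overall order = 1+2 = 3
Step 2: Substitute values: rate = 0.054 × (0.41)^1 × (0.41)^2
Step 3: rate = 0.054 × 0.41 × 0.1681 = 0.00372173 M/s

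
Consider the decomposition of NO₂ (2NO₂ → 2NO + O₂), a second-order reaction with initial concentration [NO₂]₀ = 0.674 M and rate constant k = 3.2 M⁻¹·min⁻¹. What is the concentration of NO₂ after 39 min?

0.007919 M

Step 1: For a second-order reaction: 1/[NO₂] = 1/[NO₂]₀ + kt
Step 2: 1/[NO₂] = 1/0.674 + 3.2 × 39
Step 3: 1/[NO₂] = 1.484 + 124.8 = 126.3
Step 4: [NO₂] = 1/126.3 = 0.007919 M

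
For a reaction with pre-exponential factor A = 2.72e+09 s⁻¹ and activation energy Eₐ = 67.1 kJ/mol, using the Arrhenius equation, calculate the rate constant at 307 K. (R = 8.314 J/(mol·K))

1.04e-02 s⁻¹

Step 1: Use the Arrhenius equation: k = A × exp(-Eₐ/RT)
Step 2: Convert Eₐ to J/mol: 67.1 kJ/mol = 67100 J/mol
Step 3: Calculate the exponent: -Eₐ/(RT) = -67100/(8.314 × 307) = -26.28900
Step 4: k = 2.72e+09 × exp(-26.28900)
Step 5: k = 2.72e+09 × 3.82677e-12 = 1.0409e-02 s⁻¹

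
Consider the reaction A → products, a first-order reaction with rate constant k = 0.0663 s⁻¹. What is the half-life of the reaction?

10.45 s

Step 1: For a first-order reaction, t₁/₂ = ln(2)/k
Step 2: t₁/₂ = ln(2)/0.0663
Step 3: t₁/₂ = 0.6931/0.0663 = 10.45 s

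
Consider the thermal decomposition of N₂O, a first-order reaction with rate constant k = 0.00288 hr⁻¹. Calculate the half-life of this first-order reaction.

240.7 hr

Step 1: For a first-order reaction, t₁/₂ = ln(2)/k
Step 2: t₁/₂ = ln(2)/0.00288
Step 3: t₁/₂ = 0.6931/0.00288 = 240.7 hr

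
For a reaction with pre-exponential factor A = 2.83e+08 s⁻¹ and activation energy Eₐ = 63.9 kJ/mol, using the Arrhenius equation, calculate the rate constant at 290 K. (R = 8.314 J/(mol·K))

8.74e-04 s⁻¹

Step 1: Use the Arrhenius equation: k = A × exp(-Eₐ/RT)
Step 2: Convert Eₐ to J/mol: 63.9 kJ/mol = 63900 J/mol
Step 3: Calculate the exponent: -Eₐ/(RT) = -63900/(8.314 × 290) = -26.50287
Step 4: k = 2.83e+08 × exp(-26.50287)
Step 5: k = 2.83e+08 × 3.08994e-12 = 8.7445e-04 s⁻¹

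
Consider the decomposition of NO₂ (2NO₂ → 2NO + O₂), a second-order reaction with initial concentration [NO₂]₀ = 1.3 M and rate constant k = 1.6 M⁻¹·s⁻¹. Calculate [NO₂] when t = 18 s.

0.03382 M

Step 1: For a second-order reaction: 1/[NO₂] = 1/[NO₂]₀ + kt
Step 2: 1/[NO₂] = 1/1.3 + 1.6 × 18
Step 3: 1/[NO₂] = 0.7692 + 28.8 = 29.57
Step 4: [NO₂] = 1/29.57 = 0.03382 M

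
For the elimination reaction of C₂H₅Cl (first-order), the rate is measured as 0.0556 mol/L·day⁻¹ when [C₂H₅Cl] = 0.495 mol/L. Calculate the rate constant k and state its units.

0.1123 day⁻¹

Step 1: rate = k[C₂H₅Cl]^1, so k = rate / [C₂H₅Cl]^1.
Step 2: k = 0.0556 / (0.495)^1 = 0.0556 / 0.495.
Step 3: k = 0.1123 day⁻¹.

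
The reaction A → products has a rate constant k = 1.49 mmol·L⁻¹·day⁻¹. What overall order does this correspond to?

zeroth order (0)

Step 1: The units of k for an nth-order reaction are (concentration)^(1-n)·(time)⁻¹.
Step 2: Here k has units mmol·L⁻¹·day⁻¹, so the concentration exponent is 1.
Step 3: 1 - n = 1 ⇒ n = 0. The reaction is zeroth order.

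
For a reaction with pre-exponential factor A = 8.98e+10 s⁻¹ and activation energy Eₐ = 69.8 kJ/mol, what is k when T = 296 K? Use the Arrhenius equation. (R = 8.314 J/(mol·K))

4.32e-02 s⁻¹

Step 1: Use the Arrhenius equation: k = A × exp(-Eₐ/RT)
Step 2: Convert Eₐ to J/mol: 69.8 kJ/mol = 69800 J/mol
Step 3: Calculate the exponent: -Eₐ/(RT) = -69800/(8.314 × 296) = -28.36310
Step 4: k = 8.98e+10 × exp(-28.36310)
Step 5: k = 8.98e+10 × 4.80908e-13 = 4.3186e-02 s⁻¹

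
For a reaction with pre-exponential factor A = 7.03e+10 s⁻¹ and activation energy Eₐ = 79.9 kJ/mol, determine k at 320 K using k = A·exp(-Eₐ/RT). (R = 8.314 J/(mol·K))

6.37e-03 s⁻¹

Step 1: Use the Arrhenius equation: k = A × exp(-Eₐ/RT)
Step 2: Convert Eₐ to J/mol: 79.9 kJ/mol = 79900 J/mol
Step 3: Calculate the exponent: -Eₐ/(RT) = -79900/(8.314 × 320) = -30.03217
Step 4: k = 7.03e+10 × exp(-30.03217)
Step 5: k = 7.03e+10 × 9.06138e-14 = 6.3702e-03 s⁻¹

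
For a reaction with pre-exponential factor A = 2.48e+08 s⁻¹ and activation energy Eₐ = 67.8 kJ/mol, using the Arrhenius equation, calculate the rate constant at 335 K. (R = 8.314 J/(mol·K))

6.64e-03 s⁻¹

Step 1: Use the Arrhenius equation: k = A × exp(-Eₐ/RT)
Step 2: Convert Eₐ to J/mol: 67.8 kJ/mol = 67800 J/mol
Step 3: Calculate the exponent: -Eₐ/(RT) = -67800/(8.314 × 335) = -24.34304
Step 4: k = 2.48e+08 × exp(-24.34304)
Step 5: k = 2.48e+08 × 2.67887e-11 = 6.6436e-03 s⁻¹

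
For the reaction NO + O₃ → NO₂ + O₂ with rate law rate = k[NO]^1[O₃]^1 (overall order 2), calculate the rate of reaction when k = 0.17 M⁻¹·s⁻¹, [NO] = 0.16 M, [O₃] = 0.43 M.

0.0117 M/s

Step 1: The rate law is rate = k[NO]^1[O₃]^1, overall order = 1+1 = 2
Step 2: Substitute values: rate = 0.17 × (0.16)^1 × (0.43)^1
Step 3: rate = 0.17 × 0.16 × 0.43 = 0.011696 M/s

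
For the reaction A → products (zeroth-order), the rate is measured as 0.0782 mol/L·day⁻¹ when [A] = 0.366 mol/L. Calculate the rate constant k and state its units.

0.0782 mol/L·day⁻¹

Step 1: For a zeroth-order reaction, rate = k (independent of concentration).
Step 2: k = rate = 0.0782 mol/L·day⁻¹.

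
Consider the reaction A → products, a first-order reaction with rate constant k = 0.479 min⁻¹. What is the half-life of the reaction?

1.447 min

Step 1: For a first-order reaction, t₁/₂ = ln(2)/k
Step 2: t₁/₂ = ln(2)/0.479
Step 3: t₁/₂ = 0.6931/0.479 = 1.447 min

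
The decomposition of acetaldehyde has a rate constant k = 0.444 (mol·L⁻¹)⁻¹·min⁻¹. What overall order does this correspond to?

second order (2)

Step 1: The units of k for an nth-order reaction are (concentration)^(1-n)·(time)⁻¹.
Step 2: Here k has units (mol·L⁻¹)⁻¹·min⁻¹, so the concentration exponent is -1.
Step 3: 1 - n = -1 ⇒ n = 2. The reaction is second order.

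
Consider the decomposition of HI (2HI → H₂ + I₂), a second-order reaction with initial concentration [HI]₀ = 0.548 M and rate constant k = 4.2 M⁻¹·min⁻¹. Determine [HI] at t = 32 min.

0.007341 M

Step 1: For a second-order reaction: 1/[HI] = 1/[HI]₀ + kt
Step 2: 1/[HI] = 1/0.548 + 4.2 × 32
Step 3: 1/[HI] = 1.825 + 134.4 = 136.2
Step 4: [HI] = 1/136.2 = 0.007341 M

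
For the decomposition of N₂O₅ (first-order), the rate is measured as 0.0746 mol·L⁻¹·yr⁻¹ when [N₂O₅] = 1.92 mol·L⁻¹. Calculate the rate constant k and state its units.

0.03885 yr⁻¹

Step 1: rate = k[N₂O₅]^1, so k = rate / [N₂O₅]^1.
Step 2: k = 0.0746 / (1.92)^1 = 0.0746 / 1.92.
Step 3: k = 0.03885 yr⁻¹.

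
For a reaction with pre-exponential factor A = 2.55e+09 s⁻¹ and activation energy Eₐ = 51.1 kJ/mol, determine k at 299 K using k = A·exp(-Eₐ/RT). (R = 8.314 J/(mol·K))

3.01e+00 s⁻¹

Step 1: Use the Arrhenius equation: k = A × exp(-Eₐ/RT)
Step 2: Convert Eₐ to J/mol: 51.1 kJ/mol = 51100 J/mol
Step 3: Calculate the exponent: -Eₐ/(RT) = -51100/(8.314 × 299) = -20.55605
Step 4: k = 2.55e+09 × exp(-20.55605)
Step 5: k = 2.55e+09 × 1.18201e-09 = 3.0141e+00 s⁻¹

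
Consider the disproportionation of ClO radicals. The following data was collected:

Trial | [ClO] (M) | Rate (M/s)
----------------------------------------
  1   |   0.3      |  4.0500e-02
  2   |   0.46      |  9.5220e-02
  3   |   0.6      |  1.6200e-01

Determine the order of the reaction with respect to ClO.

second order (2)

Step 1: Compare trials to find order n where rate₂/rate₁ = ([ClO]₂/[ClO]₁)^n
Step 2: rate₂/rate₁ = 9.5220e-02/4.0500e-02 = 2.351
Step 3: [ClO]₂/[ClO]₁ = 0.46/0.3 = 1.533
Step 4: n = ln(2.351)/ln(1.533) = 2.00 ≈ 2
Step 5: The reaction is second order in ClO.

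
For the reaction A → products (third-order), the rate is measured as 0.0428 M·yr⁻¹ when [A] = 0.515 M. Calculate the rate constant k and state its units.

0.3133 M⁻²·yr⁻¹

Step 1: rate = k[A]^3, so k = rate / [A]^3.
Step 2: k = 0.0428 / (0.515)^3 = 0.0428 / 0.1366.
Step 3: k = 0.3133 M⁻²·yr⁻¹.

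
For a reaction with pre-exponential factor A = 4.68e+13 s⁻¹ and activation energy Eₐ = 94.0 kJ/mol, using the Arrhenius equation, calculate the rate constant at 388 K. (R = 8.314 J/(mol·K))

1.04e+01 s⁻¹

Step 1: Use the Arrhenius equation: k = A × exp(-Eₐ/RT)
Step 2: Convert Eₐ to J/mol: 94.0 kJ/mol = 94000 J/mol
Step 3: Calculate the exponent: -Eₐ/(RT) = -94000/(8.314 × 388) = -29.13977
Step 4: k = 4.68e+13 × exp(-29.13977)
Step 5: k = 4.68e+13 × 2.21187e-13 = 1.0352e+01 s⁻¹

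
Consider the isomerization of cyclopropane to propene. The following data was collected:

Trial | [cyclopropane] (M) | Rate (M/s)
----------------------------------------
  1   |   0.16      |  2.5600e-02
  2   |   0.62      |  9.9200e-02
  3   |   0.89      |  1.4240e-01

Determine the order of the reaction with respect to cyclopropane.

first order (1)

Step 1: Compare trials to find order n where rate₂/rate₁ = ([cyclopropane]₂/[cyclopropane]₁)^n
Step 2: rate₂/rate₁ = 9.9200e-02/2.5600e-02 = 3.875
Step 3: [cyclopropane]₂/[cyclopropane]₁ = 0.62/0.16 = 3.875
Step 4: n = ln(3.875)/ln(3.875) = 1.00 ≈ 1
Step 5: The reaction is first order in cyclopropane.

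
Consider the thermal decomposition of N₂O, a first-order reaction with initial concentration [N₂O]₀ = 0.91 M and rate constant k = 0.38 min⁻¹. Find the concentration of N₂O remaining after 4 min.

0.199 M

Step 1: For a first-order reaction: [N₂O] = [N₂O]₀ × e^(-kt)
Step 2: [N₂O] = 0.91 × e^(-0.38 × 4)
Step 3: [N₂O] = 0.91 × e^(-1.52)
Step 4: [N₂O] = 0.91 × 0.218712 = 0.199 M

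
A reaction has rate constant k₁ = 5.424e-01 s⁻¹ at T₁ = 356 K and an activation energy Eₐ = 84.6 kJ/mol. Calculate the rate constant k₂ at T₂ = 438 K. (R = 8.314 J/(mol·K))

1.144e+02 s⁻¹

Step 1: Use the two-temperature Arrhenius form: ln(k₂/k₁) = -Eₐ/R × (1/T₂ - 1/T₁)
Step 2: Convert Eₐ to J/mol: 84.6 kJ/mol = 84600 J/mol
Step 3: 1/T₂ - 1/T₁ = 1/438 - 1/356 = -5.258837e-04 K⁻¹
Step 4: ln(k₂/k₁) = -84600/8.314 × -5.258837e-04 = 5.35119
Step 5: k₂ = k₁ × exp(5.35119) = 5.424e-01 × 2.10859e+02 = 1.144e+02 s⁻¹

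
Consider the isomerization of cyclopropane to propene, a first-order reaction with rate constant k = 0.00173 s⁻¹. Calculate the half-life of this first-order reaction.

400.7 s

Step 1: For a first-order reaction, t₁/₂ = ln(2)/k
Step 2: t₁/₂ = ln(2)/0.00173
Step 3: t₁/₂ = 0.6931/0.00173 = 400.7 s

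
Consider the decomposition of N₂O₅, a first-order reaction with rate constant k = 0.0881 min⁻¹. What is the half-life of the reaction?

7.868 min

Step 1: For a first-order reaction, t₁/₂ = ln(2)/k
Step 2: t₁/₂ = ln(2)/0.0881
Step 3: t₁/₂ = 0.6931/0.0881 = 7.868 min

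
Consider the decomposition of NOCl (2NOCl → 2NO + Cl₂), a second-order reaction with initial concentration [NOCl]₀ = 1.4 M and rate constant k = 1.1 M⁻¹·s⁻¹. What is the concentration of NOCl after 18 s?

0.04875 M

Step 1: For a second-order reaction: 1/[NOCl] = 1/[NOCl]₀ + kt
Step 2: 1/[NOCl] = 1/1.4 + 1.1 × 18
Step 3: 1/[NOCl] = 0.7143 + 19.8 = 20.51
Step 4: [NOCl] = 1/20.51 = 0.04875 M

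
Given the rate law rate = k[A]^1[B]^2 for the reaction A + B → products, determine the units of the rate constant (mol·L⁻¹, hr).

(mol·L⁻¹)⁻²·hr⁻¹

Step 1: Overall order = 1 + 2 = 3.
Step 2: rate has units mol·L⁻¹·hr⁻¹; [A]^1[B]^2 has units (mol·L⁻¹)^3.
Step 3: k = rate/([A]^1[B]^2), so units of k = (mol·L⁻¹)^(1-3)·hr⁻¹ = (mol·L⁻¹)⁻²·hr⁻¹.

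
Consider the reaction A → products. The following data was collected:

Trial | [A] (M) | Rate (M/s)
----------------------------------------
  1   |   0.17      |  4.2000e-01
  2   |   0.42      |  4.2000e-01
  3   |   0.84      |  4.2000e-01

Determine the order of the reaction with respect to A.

zeroth order (0)

Step 1: Compare trials - when concentration changes, rate stays constant.
Step 2: rate₂/rate₁ = 4.2000e-01/4.2000e-01 = 1
Step 3: [A]₂/[A]₁ = 0.42/0.17 = 2.471
Step 4: Since rate ratio ≈ (conc ratio)^0, the reaction is zeroth order.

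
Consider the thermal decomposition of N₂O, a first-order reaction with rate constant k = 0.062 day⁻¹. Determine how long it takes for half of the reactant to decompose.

11.18 day

Step 1: For a first-order reaction, t₁/₂ = ln(2)/k
Step 2: t₁/₂ = ln(2)/0.062
Step 3: t₁/₂ = 0.6931/0.062 = 11.18 day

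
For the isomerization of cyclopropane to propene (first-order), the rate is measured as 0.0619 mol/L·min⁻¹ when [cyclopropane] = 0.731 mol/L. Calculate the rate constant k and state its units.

0.08468 min⁻¹

Step 1: rate = k[cyclopropane]^1, so k = rate / [cyclopropane]^1.
Step 2: k = 0.0619 / (0.731)^1 = 0.0619 / 0.731.
Step 3: k = 0.08468 min⁻¹.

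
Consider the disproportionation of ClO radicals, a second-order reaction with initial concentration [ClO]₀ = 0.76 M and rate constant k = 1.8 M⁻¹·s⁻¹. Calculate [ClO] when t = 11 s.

0.04736 M

Step 1: For a second-order reaction: 1/[ClO] = 1/[ClO]₀ + kt
Step 2: 1/[ClO] = 1/0.76 + 1.8 × 11
Step 3: 1/[ClO] = 1.316 + 19.8 = 21.12
Step 4: [ClO] = 1/21.12 = 0.04736 M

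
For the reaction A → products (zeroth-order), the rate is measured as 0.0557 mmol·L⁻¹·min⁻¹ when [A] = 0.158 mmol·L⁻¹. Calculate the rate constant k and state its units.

0.0557 mmol·L⁻¹·min⁻¹

Step 1: For a zeroth-order reaction, rate = k (independent of concentration).
Step 2: k = rate = 0.0557 mmol·L⁻¹·min⁻¹.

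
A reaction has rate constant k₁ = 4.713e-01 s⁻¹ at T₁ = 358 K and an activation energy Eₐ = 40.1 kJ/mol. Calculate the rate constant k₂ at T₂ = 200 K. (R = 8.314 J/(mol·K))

1.124e-05 s⁻¹

Step 1: Use the two-temperature Arrhenius form: ln(k₂/k₁) = -Eₐ/R × (1/T₂ - 1/T₁)
Step 2: Convert Eₐ to J/mol: 40.1 kJ/mol = 40100 J/mol
Step 3: 1/T₂ - 1/T₁ = 1/200 - 1/358 = 2.206704e-03 K⁻¹
Step 4: ln(k₂/k₁) = -40100/8.314 × 2.206704e-03 = -10.64335
Step 5: k₂ = k₁ × exp(-10.64335) = 4.713e-01 × 2.38590e-05 = 1.124e-05 s⁻¹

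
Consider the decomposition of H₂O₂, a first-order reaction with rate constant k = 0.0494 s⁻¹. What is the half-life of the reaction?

14.03 s

Step 1: For a first-order reaction, t₁/₂ = ln(2)/k
Step 2: t₁/₂ = ln(2)/0.0494
Step 3: t₁/₂ = 0.6931/0.0494 = 14.03 s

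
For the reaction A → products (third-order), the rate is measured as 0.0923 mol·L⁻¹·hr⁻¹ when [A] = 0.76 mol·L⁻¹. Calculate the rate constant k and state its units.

0.2103 (mol·L⁻¹)⁻²·hr⁻¹

Step 1: rate = k[A]^3, so k = rate / [A]^3.
Step 2: k = 0.0923 / (0.76)^3 = 0.0923 / 0.439.
Step 3: k = 0.2103 (mol·L⁻¹)⁻²·hr⁻¹.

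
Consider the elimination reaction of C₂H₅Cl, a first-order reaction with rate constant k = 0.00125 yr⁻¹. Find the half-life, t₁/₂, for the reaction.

554.5 yr

Step 1: For a first-order reaction, t₁/₂ = ln(2)/k
Step 2: t₁/₂ = ln(2)/0.00125
Step 3: t₁/₂ = 0.6931/0.00125 = 554.5 yr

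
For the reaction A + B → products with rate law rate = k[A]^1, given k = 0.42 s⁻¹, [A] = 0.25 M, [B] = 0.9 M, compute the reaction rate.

0.105 M/s

Step 1: The rate law is rate = k[A]^1
Step 2: Note that the rate does not depend on [B] (zero order in B).
Step 3: rate = 0.42 × (0.25)^1 = 0.105 M/s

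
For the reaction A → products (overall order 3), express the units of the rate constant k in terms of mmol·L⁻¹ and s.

(mmol·L⁻¹)⁻²·s⁻¹

Step 1: For overall order n, rate = k × (concentration)^n.
Step 2: Rate has units mmol·L⁻¹·s⁻¹; concentration term has units (mmol·L⁻¹)^3.
Step 3: k = rate / (concentration)^n, so units of k = (mmol·L⁻¹)^(1-3)·s⁻¹ = (mmol·L⁻¹)⁻²·s⁻¹.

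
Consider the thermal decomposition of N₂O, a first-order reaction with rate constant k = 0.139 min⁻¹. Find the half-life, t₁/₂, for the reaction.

4.987 min

Step 1: For a first-order reaction, t₁/₂ = ln(2)/k
Step 2: t₁/₂ = ln(2)/0.139
Step 3: t₁/₂ = 0.6931/0.139 = 4.987 min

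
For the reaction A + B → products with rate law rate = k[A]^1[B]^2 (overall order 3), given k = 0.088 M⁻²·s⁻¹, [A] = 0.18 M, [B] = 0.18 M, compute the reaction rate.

0.0005132 M/s

Step 1: The rate law is rate = k[A]^1[B]^2, overall order = 1+2 = 3
Step 2: Substitute values: rate = 0.088 × (0.18)^1 × (0.18)^2
Step 3: rate = 0.088 × 0.18 × 0.0324 = 0.000513216 M/s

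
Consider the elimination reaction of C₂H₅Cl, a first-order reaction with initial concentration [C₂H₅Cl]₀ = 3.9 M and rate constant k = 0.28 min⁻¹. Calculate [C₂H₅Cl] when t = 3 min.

1.684 M

Step 1: For a first-order reaction: [C₂H₅Cl] = [C₂H₅Cl]₀ × e^(-kt)
Step 2: [C₂H₅Cl] = 3.9 × e^(-0.28 × 3)
Step 3: [C₂H₅Cl] = 3.9 × e^(-0.84)
Step 4: [C₂H₅Cl] = 3.9 × 0.431711 = 1.684 M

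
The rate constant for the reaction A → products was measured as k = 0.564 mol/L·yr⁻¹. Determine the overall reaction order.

zeroth order (0)

Step 1: The units of k for an nth-order reaction are (concentration)^(1-n)·(time)⁻¹.
Step 2: Here k has units mol/L·yr⁻¹, so the concentration exponent is 1.
Step 3: 1 - n = 1 ⇒ n = 0. The reaction is zeroth order.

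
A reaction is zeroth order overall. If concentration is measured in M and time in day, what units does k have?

M·day⁻¹

Step 1: For overall order n, rate = k × (concentration)^n.
Step 2: Rate has units M·day⁻¹; concentration term has units M^0.
Step 3: k = rate / (concentration)^n, so units of k = M^(1-0)·day⁻¹ = M·day⁻¹.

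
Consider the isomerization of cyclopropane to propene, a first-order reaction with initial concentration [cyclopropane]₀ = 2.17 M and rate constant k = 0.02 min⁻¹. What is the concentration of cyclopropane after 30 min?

1.191 M

Step 1: For a first-order reaction: [cyclopropane] = [cyclopropane]₀ × e^(-kt)
Step 2: [cyclopropane] = 2.17 × e^(-0.02 × 30)
Step 3: [cyclopropane] = 2.17 × e^(-0.6)
Step 4: [cyclopropane] = 2.17 × 0.548812 = 1.191 M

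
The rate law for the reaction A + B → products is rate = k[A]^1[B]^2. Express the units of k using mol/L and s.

(mol/L)⁻²·s⁻¹

Step 1: Overall order = 1 + 2 = 3.
Step 2: rate has units mol/L·s⁻¹; [A]^1[B]^2 has units (mol/L)^3.
Step 3: k = rate/([A]^1[B]^2), so units of k = (mol/L)^(1-3)·s⁻¹ = (mol/L)⁻²·s⁻¹.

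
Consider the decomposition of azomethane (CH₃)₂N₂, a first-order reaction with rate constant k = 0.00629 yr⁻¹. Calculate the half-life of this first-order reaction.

110.2 yr

Step 1: For a first-order reaction, t₁/₂ = ln(2)/k
Step 2: t₁/₂ = ln(2)/0.00629
Step 3: t₁/₂ = 0.6931/0.00629 = 110.2 yr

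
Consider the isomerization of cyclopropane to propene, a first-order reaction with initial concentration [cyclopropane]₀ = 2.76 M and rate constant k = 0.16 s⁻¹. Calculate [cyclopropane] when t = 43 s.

0.002838 M

Step 1: For a first-order reaction: [cyclopropane] = [cyclopropane]₀ × e^(-kt)
Step 2: [cyclopropane] = 2.76 × e^(-0.16 × 43)
Step 3: [cyclopropane] = 2.76 × e^(-6.88)
Step 4: [cyclopropane] = 2.76 × 0.00102814 = 0.002838 M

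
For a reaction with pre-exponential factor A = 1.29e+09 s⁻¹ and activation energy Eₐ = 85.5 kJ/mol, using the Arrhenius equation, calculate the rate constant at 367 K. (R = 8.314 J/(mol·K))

8.73e-04 s⁻¹

Step 1: Use the Arrhenius equation: k = A × exp(-Eₐ/RT)
Step 2: Convert Eₐ to J/mol: 85.5 kJ/mol = 85500 J/mol
Step 3: Calculate the exponent: -Eₐ/(RT) = -85500/(8.314 × 367) = -28.02141
Step 4: k = 1.29e+09 × exp(-28.02141)
Step 5: k = 1.29e+09 × 6.76794e-13 = 8.7306e-04 s⁻¹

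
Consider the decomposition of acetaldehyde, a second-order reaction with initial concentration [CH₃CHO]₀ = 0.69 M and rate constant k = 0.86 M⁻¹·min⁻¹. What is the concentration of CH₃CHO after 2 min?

0.3155 M

Step 1: For a second-order reaction: 1/[CH₃CHO] = 1/[CH₃CHO]₀ + kt
Step 2: 1/[CH₃CHO] = 1/0.69 + 0.86 × 2
Step 3: 1/[CH₃CHO] = 1.449 + 1.72 = 3.169
Step 4: [CH₃CHO] = 1/3.169 = 0.3155 M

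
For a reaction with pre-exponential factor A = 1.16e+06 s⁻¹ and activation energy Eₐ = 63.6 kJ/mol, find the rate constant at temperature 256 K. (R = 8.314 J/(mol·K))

1.22e-07 s⁻¹

Step 1: Use the Arrhenius equation: k = A × exp(-Eₐ/RT)
Step 2: Convert Eₐ to J/mol: 63.6 kJ/mol = 63600 J/mol
Step 3: Calculate the exponent: -Eₐ/(RT) = -63600/(8.314 × 256) = -29.88183
Step 4: k = 1.16e+06 × exp(-29.88183)
Step 5: k = 1.16e+06 × 1.05314e-13 = 1.2216e-07 s⁻¹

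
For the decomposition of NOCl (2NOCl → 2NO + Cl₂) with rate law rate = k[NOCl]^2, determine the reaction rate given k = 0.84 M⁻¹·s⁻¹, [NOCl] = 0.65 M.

0.3549 M/s

Step 1: Identify the rate law: rate = k[NOCl]^2
Step 2: Substitute values: rate = 0.84 × (0.65)^2
Step 3: Calculate: rate = 0.84 × 0.4225 = 0.3549 M/s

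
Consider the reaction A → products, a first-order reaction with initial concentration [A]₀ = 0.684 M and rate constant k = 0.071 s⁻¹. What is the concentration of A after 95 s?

0.0008049 M

Step 1: For a first-order reaction: [A] = [A]₀ × e^(-kt)
Step 2: [A] = 0.684 × e^(-0.071 × 95)
Step 3: [A] = 0.684 × e^(-6.745)
Step 4: [A] = 0.684 × 0.00117675 = 0.0008049 M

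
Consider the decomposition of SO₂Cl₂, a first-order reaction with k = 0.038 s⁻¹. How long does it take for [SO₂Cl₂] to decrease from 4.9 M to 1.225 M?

36.48 s

Step 1: For first-order: t = ln([SO₂Cl₂]₀/[SO₂Cl₂])/k
Step 2: t = ln(4.9/1.225)/0.038
Step 3: t = ln(4)/0.038
Step 4: t = 1.386/0.038 = 36.48 s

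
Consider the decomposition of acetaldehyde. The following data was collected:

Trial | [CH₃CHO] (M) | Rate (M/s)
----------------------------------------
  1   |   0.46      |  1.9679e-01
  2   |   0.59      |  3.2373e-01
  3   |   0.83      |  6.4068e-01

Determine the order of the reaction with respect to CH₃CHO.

second order (2)

Step 1: Compare trials to find order n where rate₂/rate₁ = ([CH₃CHO]₂/[CH₃CHO]₁)^n
Step 2: rate₂/rate₁ = 3.2373e-01/1.9679e-01 = 1.645
Step 3: [CH₃CHO]₂/[CH₃CHO]₁ = 0.59/0.46 = 1.283
Step 4: n = ln(1.645)/ln(1.283) = 2.00 ≈ 2
Step 5: The reaction is second order in CH₃CHO.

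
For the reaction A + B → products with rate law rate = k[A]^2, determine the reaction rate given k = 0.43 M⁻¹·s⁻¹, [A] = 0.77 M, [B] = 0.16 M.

0.2549 M/s

Step 1: The rate law is rate = k[A]^2
Step 2: Note that the rate does not depend on [B] (zero order in B).
Step 3: rate = 0.43 × (0.77)^2 = 0.254947 M/s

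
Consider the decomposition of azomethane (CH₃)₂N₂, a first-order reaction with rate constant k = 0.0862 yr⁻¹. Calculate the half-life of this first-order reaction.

8.041 yr

Step 1: For a first-order reaction, t₁/₂ = ln(2)/k
Step 2: t₁/₂ = ln(2)/0.0862
Step 3: t₁/₂ = 0.6931/0.0862 = 8.041 yr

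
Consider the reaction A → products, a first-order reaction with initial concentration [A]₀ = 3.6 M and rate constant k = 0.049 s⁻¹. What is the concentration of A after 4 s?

2.959 M

Step 1: For a first-order reaction: [A] = [A]₀ × e^(-kt)
Step 2: [A] = 3.6 × e^(-0.049 × 4)
Step 3: [A] = 3.6 × e^(-0.196)
Step 4: [A] = 3.6 × 0.822012 = 2.959 M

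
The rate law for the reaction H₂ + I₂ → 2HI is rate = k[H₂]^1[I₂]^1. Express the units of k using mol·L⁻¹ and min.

(mol·L⁻¹)⁻¹·min⁻¹

Step 1: Overall order = 1 + 1 = 2.
Step 2: rate has units mol·L⁻¹·min⁻¹; [H₂]^1[I₂]^1 has units (mol·L⁻¹)^2.
Step 3: k = rate/([H₂]^1[I₂]^1), so units of k = (mol·L⁻¹)^(1-2)·min⁻¹ = (mol·L⁻¹)⁻¹·min⁻¹.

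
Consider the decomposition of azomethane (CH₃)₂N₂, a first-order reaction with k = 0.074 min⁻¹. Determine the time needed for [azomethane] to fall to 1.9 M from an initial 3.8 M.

9.367 min

Step 1: For first-order: t = ln([azomethane]₀/[azomethane])/k
Step 2: t = ln(3.8/1.9)/0.074
Step 3: t = ln(2)/0.074
Step 4: t = 0.6931/0.074 = 9.367 min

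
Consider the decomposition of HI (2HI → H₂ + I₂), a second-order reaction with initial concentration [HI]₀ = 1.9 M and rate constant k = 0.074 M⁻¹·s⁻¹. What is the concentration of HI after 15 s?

0.6111 M

Step 1: For a second-order reaction: 1/[HI] = 1/[HI]₀ + kt
Step 2: 1/[HI] = 1/1.9 + 0.074 × 15
Step 3: 1/[HI] = 0.5263 + 1.11 = 1.636
Step 4: [HI] = 1/1.636 = 0.6111 M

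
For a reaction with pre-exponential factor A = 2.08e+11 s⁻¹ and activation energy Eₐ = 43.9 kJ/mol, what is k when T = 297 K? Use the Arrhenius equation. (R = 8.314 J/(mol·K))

3.95e+03 s⁻¹

Step 1: Use the Arrhenius equation: k = A × exp(-Eₐ/RT)
Step 2: Convert Eₐ to J/mol: 43.9 kJ/mol = 43900 J/mol
Step 3: Calculate the exponent: -Eₐ/(RT) = -43900/(8.314 × 297) = -17.77862
Step 4: k = 2.08e+11 × exp(-17.77862)
Step 5: k = 2.08e+11 × 1.90039e-08 = 3.9528e+03 s⁻¹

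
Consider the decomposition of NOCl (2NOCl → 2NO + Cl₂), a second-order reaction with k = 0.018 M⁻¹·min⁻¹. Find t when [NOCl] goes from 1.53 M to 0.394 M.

104.7 min

Step 1: For second-order: t = (1/[NOCl] - 1/[NOCl]₀)/k
Step 2: t = (1/0.394 - 1/1.53)/0.018
Step 3: t = (2.538 - 0.6536)/0.018
Step 4: t = 1.884/0.018 = 104.7 min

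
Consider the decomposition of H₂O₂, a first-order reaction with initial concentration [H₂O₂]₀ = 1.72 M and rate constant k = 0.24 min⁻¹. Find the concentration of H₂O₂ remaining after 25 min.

0.004263 M

Step 1: For a first-order reaction: [H₂O₂] = [H₂O₂]₀ × e^(-kt)
Step 2: [H₂O₂] = 1.72 × e^(-0.24 × 25)
Step 3: [H₂O₂] = 1.72 × e^(-6)
Step 4: [H₂O₂] = 1.72 × 0.00247875 = 0.004263 M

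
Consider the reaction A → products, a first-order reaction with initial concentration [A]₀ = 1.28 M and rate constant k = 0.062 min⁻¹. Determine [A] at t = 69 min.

0.01775 M

Step 1: For a first-order reaction: [A] = [A]₀ × e^(-kt)
Step 2: [A] = 1.28 × e^(-0.062 × 69)
Step 3: [A] = 1.28 × e^(-4.278)
Step 4: [A] = 1.28 × 0.0138704 = 0.01775 M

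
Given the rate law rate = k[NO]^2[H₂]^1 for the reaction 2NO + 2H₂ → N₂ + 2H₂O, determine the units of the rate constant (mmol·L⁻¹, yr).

(mmol·L⁻¹)⁻²·yr⁻¹

Step 1: Overall order = 2 + 1 = 3.
Step 2: rate has units mmol·L⁻¹·yr⁻¹; [NO]^2[H₂]^1 has units (mmol·L⁻¹)^3.
Step 3: k = rate/([NO]^2[H₂]^1), so units of k = (mmol·L⁻¹)^(1-3)·yr⁻¹ = (mmol·L⁻¹)⁻²·yr⁻¹.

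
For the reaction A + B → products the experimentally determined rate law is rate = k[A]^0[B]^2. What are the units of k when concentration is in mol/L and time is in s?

(mol/L)⁻¹·s⁻¹

Step 1: Overall order = 0 + 2 = 2.
Step 2: rate has units mol/L·s⁻¹; [A]^0[B]^2 has units (mol/L)^2.
Step 3: k = rate/([A]^0[B]^2), so units of k = (mol/L)^(1-2)·s⁻¹ = (mol/L)⁻¹·s⁻¹.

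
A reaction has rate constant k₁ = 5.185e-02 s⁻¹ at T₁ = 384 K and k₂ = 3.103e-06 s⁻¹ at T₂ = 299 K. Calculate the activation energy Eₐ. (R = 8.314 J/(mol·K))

109.2 kJ/mol

Step 1: Use the two-temperature Arrhenius form: ln(k₂/k₁) = -Eₐ/R × (1/T₂ - 1/T₁)
Step 2: ln(k₂/k₁) = ln(3.103e-06/5.185e-02) = ln(5.98457e-05) = -9.72374
Step 3: 1/T₂ - 1/T₁ = 1/299 - 1/384 = 7.403149e-04 K⁻¹
Step 4: Eₐ = -R × ln(k₂/k₁) / (1/T₂ - 1/T₁) = -8.314 × -9.72374 / 7.403149e-04
Step 5: Eₐ = 1.0920e+05 J/mol = 109.2 kJ/mol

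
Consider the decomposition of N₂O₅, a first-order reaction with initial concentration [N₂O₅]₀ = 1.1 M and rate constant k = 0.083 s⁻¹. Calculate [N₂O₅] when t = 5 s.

0.7264 M

Step 1: For a first-order reaction: [N₂O₅] = [N₂O₅]₀ × e^(-kt)
Step 2: [N₂O₅] = 1.1 × e^(-0.083 × 5)
Step 3: [N₂O₅] = 1.1 × e^(-0.415)
Step 4: [N₂O₅] = 1.1 × 0.66034 = 0.7264 M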